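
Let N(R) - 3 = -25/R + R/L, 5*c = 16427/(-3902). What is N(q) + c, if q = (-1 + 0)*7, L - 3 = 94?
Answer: 74943697/13247290 ≈ 5.6573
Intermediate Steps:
L = 97 (L = 3 + 94 = 97)
c = -16427/19510 (c = (16427/(-3902))/5 = (16427*(-1/3902))/5 = (1/5)*(-16427/3902) = -16427/19510 ≈ -0.84198)
q = -7 (q = -1*7 = -7)
N(R) = 3 - 25/R + R/97 (N(R) = 3 + (-25/R + R/97) = 3 - 25/R + R/97)
N(q) + c = (3 - 25/(-7) + (1/97)*(-7)) - 16427/19510 = (3 - 25*(-1/7) - 7/97) - 16427/19510 = (3 + 25/7 - 7/97) - 16427/19510 = 4413/679 - 16427/19510 = 74943697/13247290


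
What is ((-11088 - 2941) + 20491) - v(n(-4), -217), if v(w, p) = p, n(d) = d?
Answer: 6679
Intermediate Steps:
((-11088 - 2941) + 20491) - v(n(-4), -217) = ((-11088 - 2941) + 20491) - 1*(-217) = (-14029 + 20491) + 217 = 6462 + 217 = 6679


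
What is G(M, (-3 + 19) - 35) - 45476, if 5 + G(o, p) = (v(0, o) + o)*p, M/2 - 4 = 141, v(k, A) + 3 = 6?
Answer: -51048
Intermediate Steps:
v(k, A) = 3 (v(k, A) = -3 + 6 = 3)
M = 290 (M = 8 + 2*141 = 8 + 282 = 290)
G(o, p) = -5 + p*(3 + o) (G(o, p) = -5 + (3 + o)*p = -5 + p*(3 + o))
G(M, (-3 + 19) - 35) - 45476 = (-5 + 3*((-3 + 19) - 35) + 290*((-3 + 19) - 35)) - 45476 = (-5 + 3*(16 - 35) + 290*(16 - 35)) - 45476 = (-5 + 3*(-19) + 290*(-19)) - 45476 = (-5 - 57 - 5510) - 45476 = -5572 - 45476 = -51048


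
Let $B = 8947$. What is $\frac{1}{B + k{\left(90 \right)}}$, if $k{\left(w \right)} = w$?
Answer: $\frac{1}{9037} \approx 0.00011066$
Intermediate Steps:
$\frac{1}{B + k{\left(90 \right)}} = \frac{1}{8947 + 90} = \frac{1}{9037}$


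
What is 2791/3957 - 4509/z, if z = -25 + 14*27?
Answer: -16856890/1396821 ≈ -12.068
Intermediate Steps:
z = 353 (z = -25 + 378 = 353)
2791/3957 - 4509/z = 2791/3957 - 4509/353 = -16856890/1396821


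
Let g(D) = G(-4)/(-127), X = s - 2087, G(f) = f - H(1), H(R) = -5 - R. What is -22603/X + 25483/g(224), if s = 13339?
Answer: -18207677069/11252 ≈ -1.6182e+6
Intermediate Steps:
G(f) = 6 + f (G(f) = f - (-5 - 1*1) = f - (-5 - 1) = f - 1*(-6) = f + 6 = 6 + f)
X = 11252 (X = 13339 - 2087 = 11252)
g(D) = -2/127 (g(D) = (6 - 4)/(-127) = 2*(-1/127) = -2/127)
-22603/X + 25483/g(224) = -22603/11252 + 25483/(-2/127) = -22603*1/11252 + 25483*(-127/2) = -22603/11252 - 3236341/2 = -18207677069/11252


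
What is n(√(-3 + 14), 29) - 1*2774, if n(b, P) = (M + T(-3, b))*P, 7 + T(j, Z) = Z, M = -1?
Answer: -3006 + 29*√11 ≈ -2909.8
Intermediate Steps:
T(j, Z) = -7 + Z
n(b, P) = P*(-8 + b) (n(b, P) = (-1 + (-7 + b))*P = (-8 + b)*P = P*(-8 + b))
n(√(-3 + 14), 29) - 1*2774 = 29*(-8 + √(-3 + 14)) - 1*2774 = 29*(-8 + √11) - 2774 = (-232 + 29*√11) - 2774 = -3006 + 29*√11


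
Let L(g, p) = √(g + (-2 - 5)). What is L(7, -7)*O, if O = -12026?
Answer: 0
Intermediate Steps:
L(g, p) = √(-7 + g) (L(g, p) = √(g - 7) = √(-7 + g))
L(7, -7)*O = √(-7 + 7)*(-12026) = √0*(-12026) = 0*(-12026) = 0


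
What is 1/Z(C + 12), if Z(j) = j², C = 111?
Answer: 1/15129 ≈ 6.6098e-5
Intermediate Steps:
1/Z(C + 12) = 1/((111 + 12)²) = 1/(123²) = 1/15129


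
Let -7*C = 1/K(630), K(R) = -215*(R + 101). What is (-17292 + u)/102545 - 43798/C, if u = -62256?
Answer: -4941088647295598/102545 ≈ -4.8185e+10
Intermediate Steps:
K(R) = -21715 - 215*R (K(R) = -215*(101 + R) = -21715 - 215*R)
C = 1/1100155 (C = -1/(7*(-21715 - 215*630)) = -1/(7*(-21715 - 135450)) = -⅐/(-157165) = -⅐*(-1/157165) = 1/1100155 ≈ 9.0896e-7)
(-17292 + u)/102545 - 43798/C = (-17292 - 62256)/102545 - 43798/1/1100155 = -79548*1/102545 - 43798*1100155 = -79548/102545 - 48184588690 = -4941088647295598/102545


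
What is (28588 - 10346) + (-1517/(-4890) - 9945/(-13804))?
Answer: 36218618507/1985340 ≈ 18243.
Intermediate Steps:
(28588 - 10346) + (-1517/(-4890) - 9945/(-13804)) = 18242 + (-1517*(-1/4890) - 9945*(-1/13804)) = 18242 + (1517/4890 + 585/812) = 18242 + 2046227/1985340 = 36218618507/1985340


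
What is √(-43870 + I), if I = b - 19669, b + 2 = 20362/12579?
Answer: I*√10053915150783/12579 ≈ 252.07*I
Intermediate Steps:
b = -4796/12579 (b = -2 + 20362/12579 = -4796/12579 ≈ -0.38127)
I = -247421147/12579 (I = -4796/12579 - 19669 = -247421147/12579 ≈ -19669.)
√(-43870 + I) = √(-43870 - 247421147/12579) = √(-799261877/12579) = I*√10053915150783/12579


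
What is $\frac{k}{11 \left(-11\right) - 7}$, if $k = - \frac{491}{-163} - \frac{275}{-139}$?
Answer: $- \frac{56537}{1450048} \approx -0.03899$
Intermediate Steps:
$k = \frac{113074}{22657}$ ($k = \left(-491\right) \left(- \frac{1}{163}\right) - - \frac{275}{139} = \frac{491}{163} + \frac{275}{139} = \frac{113074}{22657} \approx 4.9907$)
$\frac{k}{11 \left(-11\right) - 7} = \frac{113074}{22657 \left(11 \left(-11\right) - 7\right)} = \frac{113074}{22657 \left(-121 - 7\right)} = \frac{113074}{22657 \left(-128\right)} = \frac{113074}{22657} \left(- \frac{1}{128}\right) = - \frac{56537}{1450048}$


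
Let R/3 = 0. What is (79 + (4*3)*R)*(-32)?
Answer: -2528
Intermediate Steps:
R = 0 (R = 3*0 = 0)
(79 + (4*3)*R)*(-32) = (79 + (4*3)*0)*(-32) = (79 + 12*0)*(-32) = (79 + 0)*(-32) = 79*(-32) = -2528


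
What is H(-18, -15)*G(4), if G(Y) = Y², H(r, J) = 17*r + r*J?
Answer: -576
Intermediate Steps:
H(r, J) = 17*r + J*r
H(-18, -15)*G(4) = -18*(17 - 15)*4² = -18*2*16 = -36*16 = -576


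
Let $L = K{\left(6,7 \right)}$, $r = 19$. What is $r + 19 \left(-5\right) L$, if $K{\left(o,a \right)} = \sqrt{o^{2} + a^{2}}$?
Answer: $19 - 95 \sqrt{85} \approx -856.86$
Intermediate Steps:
$K{\left(o,a \right)} = \sqrt{a^{2} + o^{2}}$
$L = \sqrt{85}$ ($L = \sqrt{7^{2} + 6^{2}} = \sqrt{49 + 36} = \sqrt{85} \approx 9.2195$)
$r + 19 \left(-5\right) L = 19 + 19 \left(-5\right) \sqrt{85} = 19 - 95 \sqrt{85}$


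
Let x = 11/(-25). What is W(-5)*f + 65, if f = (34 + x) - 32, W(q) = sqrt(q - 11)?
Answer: 65 + 156*I/25 ≈ 65.0 + 6.24*I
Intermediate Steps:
x = -11/25 (x = 11*(-1/25) = -11/25 ≈ -0.44000)
W(q) = sqrt(-11 + q)
f = 39/25 (f = (34 - 11/25) - 32 = 839/25 - 32 = 39/25 ≈ 1.5600)
W(-5)*f + 65 = sqrt(-11 - 5)*(39/25) + 65 = sqrt(-16)*(39/25) + 65 = (4*I)*(39/25) + 65 = 156*I/25 + 65 = 65 + 156*I/25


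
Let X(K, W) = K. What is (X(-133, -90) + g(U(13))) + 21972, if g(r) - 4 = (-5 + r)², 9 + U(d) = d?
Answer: 21844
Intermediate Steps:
U(d) = -9 + d
g(r) = 4 + (-5 + r)²
(X(-133, -90) + g(U(13))) + 21972 = (-133 + (4 + (-5 + (-9 + 13))²)) + 21972 = (-133 + (4 + (-5 + 4)²)) + 21972 = (-133 + (4 + (-1)²)) + 21972 = (-133 + (4 + 1)) + 21972 = (-133 + 5) + 21972 = -128 + 21972 = 21844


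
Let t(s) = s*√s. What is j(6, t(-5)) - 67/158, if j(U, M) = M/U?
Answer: -67/158 - 5*I*√5/6 ≈ -0.42405 - 1.8634*I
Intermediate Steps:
t(s) = s^(3/2)
j(6, t(-5)) - 67/158 = (-5)^(3/2)/6 - 67/158 = -5*I*√5*(⅙) - 67*1/158 = -5*I*√5/6 - 67/158 = -67/158 - 5*I*√5/6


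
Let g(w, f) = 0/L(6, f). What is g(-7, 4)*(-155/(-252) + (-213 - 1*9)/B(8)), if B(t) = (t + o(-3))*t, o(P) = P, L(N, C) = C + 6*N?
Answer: 0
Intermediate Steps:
B(t) = t*(-3 + t) (B(t) = (t - 3)*t = (-3 + t)*t = t*(-3 + t))
g(w, f) = 0 (g(w, f) = 0/(f + 6*6) = 0/(f + 36) = 0/(36 + f) = 0)
g(-7, 4)*(-155/(-252) + (-213 - 1*9)/B(8)) = 0*(-155/(-252) + (-213 - 1*9)/((8*(-3 + 8)))) = 0*(-155*(-1/252) + (-213 - 9)/((8*5))) = 0*(155/252 - 222/40) = 0*(155/252 - 222*1/40) = 0*(155/252 - 111/20) = 0*(-3109/630) = 0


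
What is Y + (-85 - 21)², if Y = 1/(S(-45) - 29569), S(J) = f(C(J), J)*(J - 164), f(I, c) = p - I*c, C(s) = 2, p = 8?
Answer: 562373035/50051 ≈ 11236.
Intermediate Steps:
f(I, c) = 8 - I*c
S(J) = (-164 + J)*(8 - 2*J) (S(J) = (8 - 1*2*J)*(J - 164) = (8 - 2*J)*(-164 + J) = (-164 + J)*(8 - 2*J))
Y = -1/50051 (Y = 1/(-2*(-164 - 45)*(-4 - 45) - 29569) = 1/(-2*(-209)*(-49) - 29569) = 1/(-20482 - 29569) = 1/(-50051) = -1/50051 ≈ -1.9980e-5)
Y + (-85 - 21)² = -1/50051 + (-85 - 21)² = -1/50051 + (-106)² = -1/50051 + 11236 = 562373035/50051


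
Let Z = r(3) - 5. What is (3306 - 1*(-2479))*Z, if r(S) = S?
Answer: -11570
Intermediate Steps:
Z = -2 (Z = 3 - 5 = -2)
(3306 - 1*(-2479))*Z = (3306 - 1*(-2479))*(-2) = (3306 + 2479)*(-2) = 5785*(-2) = -11570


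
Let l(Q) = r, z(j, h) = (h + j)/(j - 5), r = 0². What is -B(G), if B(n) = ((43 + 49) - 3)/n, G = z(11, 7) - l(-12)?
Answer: -89/3 ≈ -29.667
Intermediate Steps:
r = 0
z(j, h) = (h + j)/(-5 + j)
l(Q) = 0
G = 3 (G = (7 + 11)/(-5 + 11) - 1*0 = 18/6 + 0 = (⅙)*18 + 0 = 3 + 0 = 3)
B(n) = 89/n (B(n) = (92 - 3)/n = 89/n)
-B(G) = -89/3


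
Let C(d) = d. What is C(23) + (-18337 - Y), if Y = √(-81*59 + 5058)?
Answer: -18314 - 3*√31 ≈ -18331.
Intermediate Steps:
Y = 3*√31 (Y = √(-4779 + 5058) = √279 = 3*√31 ≈ 16.703)
C(23) + (-18337 - Y) = 23 + (-18337 - 3*√31) = -18314 - 3*√31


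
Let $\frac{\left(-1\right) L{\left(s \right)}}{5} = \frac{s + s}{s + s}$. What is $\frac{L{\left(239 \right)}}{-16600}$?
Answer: $\frac{1}{3320} \approx 0.0003012$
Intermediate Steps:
$L{\left(s \right)} = -5$ ($L{\left(s \right)} = - 5 \frac{s + s}{s + s} = - 5 \frac{2 s}{2 s} = - 5 \cdot 2 s \frac{1}{2 s} = \left(-5\right) 1 = -5$)
$\frac{L{\left(239 \right)}}{-16600} = - \frac{5}{-16600} = \left(-5\right) \left(- \frac{1}{16600}\right) = \frac{1}{3320}$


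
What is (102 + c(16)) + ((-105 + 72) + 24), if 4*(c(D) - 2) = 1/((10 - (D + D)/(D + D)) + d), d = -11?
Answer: 759/8 ≈ 94.875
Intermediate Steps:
c(D) = 15/8 (c(D) = 2 + 1/(4*((10 - (D + D)/(D + D)) - 11)) = 2 + 1/(4*((10 - 2*D/(2*D)) - 11)) = 2 + 1/(4*((10 - 2*D*1/(2*D)) - 11)) = 2 + 1/(4*((10 - 1*1) - 11)) = 2 + 1/(4*((10 - 1) - 11)) = 2 + 1/(4*(9 - 11)) = 2 + (¼)/(-2) = 2 + (¼)*(-½) = 2 - ⅛ = 15/8)
(102 + c(16)) + ((-105 + 72) + 24) = (102 + 15/8) + ((-105 + 72) + 24) = 831/8 + (-33 + 24) = 831/8 - 9 = 759/8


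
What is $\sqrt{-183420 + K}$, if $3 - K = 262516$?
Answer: $i \sqrt{445933} \approx 667.78 i$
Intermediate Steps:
$K = -262513$ ($K = 3 - 262516 = -262513$)
$\sqrt{-183420 + K} = \sqrt{-183420 - 262513} = \sqrt{-445933} = i \sqrt{445933}$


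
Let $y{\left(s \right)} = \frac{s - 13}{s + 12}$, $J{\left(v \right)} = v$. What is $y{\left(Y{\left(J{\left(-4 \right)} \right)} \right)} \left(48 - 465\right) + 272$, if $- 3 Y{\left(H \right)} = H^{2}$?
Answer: $\frac{5675}{4} \approx 1418.8$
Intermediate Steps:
$Y{\left(H \right)} = - \frac{H^{2}}{3}$
$y{\left(s \right)} = \frac{-13 + s}{12 + s}$
$y{\left(Y{\left(J{\left(-4 \right)} \right)} \right)} \left(48 - 465\right) + 272 = \frac{-13 - \frac{\left(-4\right)^{2}}{3}}{12 - \frac{\left(-4\right)^{2}}{3}} \left(48 - 465\right) + 272 = \frac{-13 - \frac{16}{3}}{12 - \frac{16}{3}} \left(48 - 465\right) + 272 = \frac{-13 - \frac{16}{3}}{12 - \frac{16}{3}} \left(-417\right) + 272 = \frac{1}{\frac{20}{3}} \left(- \frac{55}{3}\right) \left(-417\right) + 272 = \frac{3}{20} \left(- \frac{55}{3}\right) \left(-417\right) + 272 = \left(- \frac{11}{4}\right) \left(-417\right) + 272 = \frac{4587}{4} + 272 = \frac{5675}{4}$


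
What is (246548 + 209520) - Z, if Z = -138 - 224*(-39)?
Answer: 447470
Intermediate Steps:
Z = 8598 (Z = -138 + 8736 = 8598)
(246548 + 209520) - Z = (246548 + 209520) - 1*8598 = 456068 - 8598 = 447470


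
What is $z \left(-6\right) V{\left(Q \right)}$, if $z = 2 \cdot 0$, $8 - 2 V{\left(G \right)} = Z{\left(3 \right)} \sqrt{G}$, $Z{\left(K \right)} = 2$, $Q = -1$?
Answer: $0$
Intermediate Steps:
$V{\left(G \right)} = 4 - \sqrt{G}$ ($V{\left(G \right)} = 4 - \frac{2 \sqrt{G}}{2} = 4 - \sqrt{G}$)
$z = 0$
$z \left(-6\right) V{\left(Q \right)} = 0 \left(-6\right) \left(4 - \sqrt{-1}\right) = 0 \left(4 - i\right) = 0$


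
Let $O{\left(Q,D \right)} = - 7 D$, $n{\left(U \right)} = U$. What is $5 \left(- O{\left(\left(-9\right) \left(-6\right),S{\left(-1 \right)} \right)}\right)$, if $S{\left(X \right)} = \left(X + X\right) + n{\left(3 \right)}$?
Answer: $35$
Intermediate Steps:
$S{\left(X \right)} = 3 + 2 X$ ($S{\left(X \right)} = \left(X + X\right) + 3 = 2 X + 3 = 3 + 2 X$)
$5 \left(- O{\left(\left(-9\right) \left(-6\right),S{\left(-1 \right)} \right)}\right) = 5 \left(- \left(-7\right) \left(3 + 2 \left(-1\right)\right)\right) = 5 \left(- \left(-7\right) \left(3 - 2\right)\right) = 5 \left(- \left(-7\right) 1\right) = 5 \left(\left(-1\right) \left(-7\right)\right) = 5 \cdot 7 = 35$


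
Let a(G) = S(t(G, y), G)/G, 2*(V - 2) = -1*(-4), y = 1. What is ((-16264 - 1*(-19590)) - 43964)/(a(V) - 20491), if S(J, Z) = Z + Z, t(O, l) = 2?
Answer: 40638/20489 ≈ 1.9834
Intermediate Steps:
V = 4 (V = 2 + (-1*(-4))/2 = 2 + (½)*4 = 2 + 2 = 4)
S(J, Z) = 2*Z
a(G) = 2 (a(G) = (2*G)/G = 2)
((-16264 - 1*(-19590)) - 43964)/(a(V) - 20491) = ((-16264 - 1*(-19590)) - 43964)/(2 - 20491) = ((-16264 + 19590) - 43964)/(-20489) = (3326 - 43964)*(-1/20489) = -40638*(-1/20489) = 40638/20489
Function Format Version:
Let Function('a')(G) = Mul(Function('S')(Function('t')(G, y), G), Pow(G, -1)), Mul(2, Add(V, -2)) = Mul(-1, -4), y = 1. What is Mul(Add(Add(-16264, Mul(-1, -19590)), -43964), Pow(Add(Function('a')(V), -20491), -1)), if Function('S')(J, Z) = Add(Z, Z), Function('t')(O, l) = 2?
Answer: Rational(40638, 20489) ≈ 1.9834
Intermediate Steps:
V = 4 (V = Add(2, Mul(Rational(1, 2), Mul(-1, -4))) = Add(2, Mul(Rational(1, 2), 4)) = Add(2, 2) = 4)
Function('S')(J, Z) = Mul(2, Z)
Function('a')(G) = 2 (Function('a')(G) = Mul(Mul(2, G), Pow(G, -1)) = 2)
Mul(Add(Add(-16264, Mul(-1, -19590)), -43964), Pow(Add(Function('a')(V), -20491), -1)) = Mul(Add(Add(-16264, Mul(-1, -19590)), -43964), Pow(Add(2, -20491), -1)) = Mul(Add(Add(-16264, 19590), -43964), Pow(-20489, -1)) = Mul(Add(3326, -43964), Rational(-1, 20489)) = Mul(-40638, Rational(-1, 20489)) = Rational(40638, 20489)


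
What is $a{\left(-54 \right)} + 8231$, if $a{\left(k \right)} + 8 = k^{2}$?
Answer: $11139$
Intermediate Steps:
$a{\left(k \right)} = -8 + k^{2}$
$a{\left(-54 \right)} + 8231 = \left(-8 + \left(-54\right)^{2}\right) + 8231 = \left(-8 + 2916\right) + 8231 = 2908 + 8231 = 11139$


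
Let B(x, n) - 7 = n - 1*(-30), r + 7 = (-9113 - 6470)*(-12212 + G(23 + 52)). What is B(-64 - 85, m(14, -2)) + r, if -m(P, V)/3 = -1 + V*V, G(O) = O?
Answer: 189130892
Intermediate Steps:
r = 189130864 (r = -7 + (-9113 - 6470)*(-12212 + (23 + 52)) = -7 - 15583*(-12212 + 75) = -7 - 15583*(-12137) = -7 + 189130871 = 189130864)
m(P, V) = 3 - 3*V**2 (m(P, V) = -3*(-1 + V*V) = -3*(-1 + V**2) = 3 - 3*V**2)
B(x, n) = 37 + n (B(x, n) = 7 + (n - 1*(-30)) = 7 + (n + 30) = 7 + (30 + n) = 37 + n)
B(-64 - 85, m(14, -2)) + r = (37 + (3 - 3*(-2)**2)) + 189130864 = (37 + (3 - 3*4)) + 189130864 = (37 + (3 - 12)) + 189130864 = (37 - 9) + 189130864 = 28 + 189130864 = 189130892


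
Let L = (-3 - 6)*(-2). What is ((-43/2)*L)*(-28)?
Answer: 10836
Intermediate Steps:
L = 18 (L = -9*(-2) = 18)
((-43/2)*L)*(-28) = (-43/2*18)*(-28) = (-43*½*18)*(-28) = -43/2*18*(-28) = -387*(-28) = 10836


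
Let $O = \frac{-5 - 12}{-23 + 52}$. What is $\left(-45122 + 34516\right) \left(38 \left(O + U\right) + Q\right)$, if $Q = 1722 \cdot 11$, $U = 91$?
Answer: $- \frac{6882806124}{29} \approx -2.3734 \cdot 10^{8}$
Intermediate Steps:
$O = - \frac{17}{29} \approx -0.58621$
$Q = 18942$
$\left(-45122 + 34516\right) \left(38 \left(O + U\right) + Q\right) = \left(-45122 + 34516\right) \left(38 \left(- \frac{17}{29} + 91\right) + 18942\right) = - 10606 \left(38 \cdot \frac{2622}{29} + 18942\right) = - 10606 \left(\frac{99636}{29} + 18942\right) = \left(-10606\right) \frac{648954}{29} = - \frac{6882806124}{29}$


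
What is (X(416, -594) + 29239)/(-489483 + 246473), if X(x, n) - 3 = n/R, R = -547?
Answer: -7997984/66463235 ≈ -0.12034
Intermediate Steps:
X(x, n) = 3 - n/547 (X(x, n) = 3 + n/(-547) = 3 + n*(-1/547) = 3 - n/547)
(X(416, -594) + 29239)/(-489483 + 246473) = ((3 - 1/547*(-594)) + 29239)/(-489483 + 246473) = ((3 + 594/547) + 29239)/(-243010) = (2235/547 + 29239)*(-1/243010) = (15995968/547)*(-1/243010) = -7997984/66463235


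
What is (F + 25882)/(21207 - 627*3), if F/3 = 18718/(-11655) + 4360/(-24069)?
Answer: 57611295214/43027068195 ≈ 1.3390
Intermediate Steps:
F = -23873302/4452765 (F = 3*(18718/(-11655) + 4360/(-24069)) = 3*(18718*(-1/11655) + 4360*(-1/24069)) = 3*(-2674/1665 - 4360/24069) = 3*(-23873302/13358295) = -23873302/4452765 ≈ -5.3615)
(F + 25882)/(21207 - 627*3) = (-23873302/4452765 + 25882)/(21207 - 627*3) = 115222590428/(4452765*(21207 - 1881)) = (115222590428/4452765)/19326 = (115222590428/4452765)*(1/19326) = 57611295214/43027068195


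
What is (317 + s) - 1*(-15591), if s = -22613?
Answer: -6705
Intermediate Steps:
(317 + s) - 1*(-15591) = (317 - 22613) - 1*(-15591) = -22296 + 15591 = -6705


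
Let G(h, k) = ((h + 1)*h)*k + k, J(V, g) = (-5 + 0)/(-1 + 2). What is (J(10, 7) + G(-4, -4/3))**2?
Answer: 4489/9 ≈ 498.78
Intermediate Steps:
J(V, g) = -5 (J(V, g) = -5/1 = -5*1 = -5)
G(h, k) = k + h*k*(1 + h) (G(h, k) = ((1 + h)*h)*k + k = (h*(1 + h))*k + k = h*k*(1 + h) + k = k + h*k*(1 + h))
(J(10, 7) + G(-4, -4/3))**2 = (-5 + (-4/3)*(1 - 4 + (-4)**2))**2 = (-5 + (-4*1/3)*(1 - 4 + 16))**2 = (-5 - 4/3*13)**2 = (-5 - 52/3)**2 = (-67/3)**2 = 4489/9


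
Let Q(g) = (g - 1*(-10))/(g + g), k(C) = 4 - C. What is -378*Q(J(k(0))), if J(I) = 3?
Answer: -819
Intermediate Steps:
Q(g) = (10 + g)/(2*g) (Q(g) = (g + 10)/((2*g)) = (10 + g)*(1/(2*g)) = (10 + g)/(2*g))
-378*Q(J(k(0))) = -189*(10 + 3)/3 = -189*13/3 = -378*13/6 = -819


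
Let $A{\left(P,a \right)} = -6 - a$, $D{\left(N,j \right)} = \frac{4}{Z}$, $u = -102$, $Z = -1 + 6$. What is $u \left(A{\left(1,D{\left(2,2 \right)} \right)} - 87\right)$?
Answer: $\frac{47838}{5} \approx 9567.6$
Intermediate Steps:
$Z = 5$
$D{\left(N,j \right)} = \frac{4}{5}$
$u \left(A{\left(1,D{\left(2,2 \right)} \right)} - 87\right) = - 102 \left(\left(-6 - \frac{4}{5}\right) - 87\right) = - 102 \left(- \frac{34}{5} - 87\right) = \left(-102\right) \left(- \frac{469}{5}\right) = \frac{47838}{5}$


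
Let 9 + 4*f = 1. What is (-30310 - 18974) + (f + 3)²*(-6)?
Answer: -49290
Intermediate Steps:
f = -2 (f = -9/4 + (¼)*1 = -9/4 + ¼ = -2)
(-30310 - 18974) + (f + 3)²*(-6) = (-30310 - 18974) + (-2 + 3)²*(-6) = -49284 + 1²*(-6) = -49284 + 1*(-6) = -49284 - 6 = -49290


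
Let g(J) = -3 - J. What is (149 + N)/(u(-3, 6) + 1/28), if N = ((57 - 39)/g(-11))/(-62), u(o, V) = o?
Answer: -258601/5146 ≈ -50.253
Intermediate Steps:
N = -9/248 (N = ((57 - 39)/(-3 - 1*(-11)))/(-62) = (18/(-3 + 11))*(-1/62) = (18/8)*(-1/62) = (18*(⅛))*(-1/62) = (9/4)*(-1/62) = -9/248 ≈ -0.036290)
(149 + N)/(u(-3, 6) + 1/28) = (149 - 9/248)/(-3 + 1/28) = 36943/(248*(-3 + 1/28)) = 36943/(248*(-83/28)) = (36943/248)*(-28/83) = -258601/5146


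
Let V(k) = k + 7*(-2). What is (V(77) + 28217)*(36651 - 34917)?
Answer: 49037520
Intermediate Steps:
V(k) = -14 + k (V(k) = k - 14 = -14 + k)
(V(77) + 28217)*(36651 - 34917) = ((-14 + 77) + 28217)*(36651 - 34917) = (63 + 28217)*1734 = 28280*1734 = 49037520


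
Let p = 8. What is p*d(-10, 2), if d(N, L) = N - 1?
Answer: -88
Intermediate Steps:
d(N, L) = -1 + N
p*d(-10, 2) = 8*(-1 - 10) = 8*(-11) = -88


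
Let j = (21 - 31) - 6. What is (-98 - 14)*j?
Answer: 1792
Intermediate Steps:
j = -16 (j = -10 - 6 = -16)
(-98 - 14)*j = (-98 - 14)*(-16) = -112*(-16) = 1792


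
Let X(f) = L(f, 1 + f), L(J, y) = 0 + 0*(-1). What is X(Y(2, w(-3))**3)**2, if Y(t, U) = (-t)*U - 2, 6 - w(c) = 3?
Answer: 0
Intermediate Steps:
w(c) = 3 (w(c) = 6 - 1*3 = 6 - 3 = 3)
Y(t, U) = -2 - U*t (Y(t, U) = -U*t - 2 = -2 - U*t)
L(J, y) = 0 (L(J, y) = 0 + 0 = 0)
X(f) = 0
X(Y(2, w(-3))**3)**2 = 0**2 = 0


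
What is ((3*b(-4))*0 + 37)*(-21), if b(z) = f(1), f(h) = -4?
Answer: -777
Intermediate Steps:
b(z) = -4
((3*b(-4))*0 + 37)*(-21) = ((3*(-4))*0 + 37)*(-21) = (-12*0 + 37)*(-21) = (0 + 37)*(-21) = 37*(-21) = -777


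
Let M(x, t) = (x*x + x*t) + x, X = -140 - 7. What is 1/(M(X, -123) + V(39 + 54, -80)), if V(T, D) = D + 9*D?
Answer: 1/38743 ≈ 2.5811e-5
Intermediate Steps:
X = -147
M(x, t) = x + x² + t*x (M(x, t) = (x² + t*x) + x = x + x² + t*x)
V(T, D) = 10*D
1/(M(X, -123) + V(39 + 54, -80)) = 1/(-147*(1 - 123 - 147) + 10*(-80)) = 1/(-147*(-269) - 800) = 1/(39543 - 800) = 1/38743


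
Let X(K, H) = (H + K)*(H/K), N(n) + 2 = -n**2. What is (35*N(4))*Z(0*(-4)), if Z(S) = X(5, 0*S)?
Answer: 0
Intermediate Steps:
N(n) = -2 - n**2
X(K, H) = H*(H + K)/K
Z(S) = 0 (Z(S) = (0*S)*(0*S + 5)/5 = 0*(1/5)*(0 + 5) = 0*(1/5)*5 = 0)
(35*N(4))*Z(0*(-4)) = (35*(-2 - 1*4**2))*0 = (35*(-2 - 1*16))*0 = (35*(-2 - 16))*0 = (35*(-18))*0 = -630*0 = 0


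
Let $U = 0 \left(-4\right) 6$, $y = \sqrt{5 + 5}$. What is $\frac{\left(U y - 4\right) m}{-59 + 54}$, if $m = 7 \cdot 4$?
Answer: $\frac{112}{5} \approx 22.4$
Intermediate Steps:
$y = \sqrt{10} \approx 3.1623$
$U = 0$ ($U = 0 \cdot 6 = 0$)
$m = 28$
$\frac{\left(U y - 4\right) m}{-59 + 54} = \frac{\left(0 \sqrt{10} - 4\right) 28}{-59 + 54} = \frac{\left(0 - 4\right) 28}{-5} = \left(-4\right) 28 \left(- \frac{1}{5}\right) = \left(-112\right) \left(- \frac{1}{5}\right) = \frac{112}{5}$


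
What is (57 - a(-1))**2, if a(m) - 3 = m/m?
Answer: 2809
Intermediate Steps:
a(m) = 4 (a(m) = 3 + m/m = 3 + 1 = 4)
(57 - a(-1))**2 = (57 - 1*4)**2 = (57 - 4)**2 = 53**2 = 2809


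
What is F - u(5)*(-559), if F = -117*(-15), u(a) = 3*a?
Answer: 10140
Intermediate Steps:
F = 1755
F - u(5)*(-559) = 1755 - 3*5*(-559) = 1755 - 15*(-559) = 1755 - 1*(-8385) = 1755 + 8385 = 10140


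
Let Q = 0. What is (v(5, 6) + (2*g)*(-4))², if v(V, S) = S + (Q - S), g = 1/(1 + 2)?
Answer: 64/9 ≈ 7.1111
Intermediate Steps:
g = ⅓ (g = 1/3 = ⅓ ≈ 0.33333)
v(V, S) = 0 (v(V, S) = S + (0 - S) = S - S = 0)
(v(5, 6) + (2*g)*(-4))² = (0 + (2*(⅓))*(-4))² = (0 + (⅔)*(-4))² = (0 - 8/3)² = (-8/3)² = 64/9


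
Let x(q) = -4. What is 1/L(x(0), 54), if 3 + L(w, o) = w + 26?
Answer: 1/19 ≈ 0.052632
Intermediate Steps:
L(w, o) = 23 + w (L(w, o) = -3 + (w + 26) = -3 + (26 + w) = 23 + w)
1/L(x(0), 54) = 1/(23 - 4) = 1/19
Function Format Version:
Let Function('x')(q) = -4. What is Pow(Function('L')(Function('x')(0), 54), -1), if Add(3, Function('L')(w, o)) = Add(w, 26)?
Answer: Rational(1, 19) ≈ 0.052632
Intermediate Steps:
Function('L')(w, o) = Add(23, w) (Function('L')(w, o) = Add(-3, Add(w, 26)) = Add(-3, Add(26, w)) = Add(23, w))
Pow(Function('L')(Function('x')(0), 54), -1) = Pow(Add(23, -4), -1) = Pow(19, -1) = Rational(1, 19)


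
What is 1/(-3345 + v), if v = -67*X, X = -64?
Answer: 1/943 ≈ 0.0010604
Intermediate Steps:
v = 4288 (v = -67*(-64) = 4288)
1/(-3345 + v) = 1/(-3345 + 4288) = 1/943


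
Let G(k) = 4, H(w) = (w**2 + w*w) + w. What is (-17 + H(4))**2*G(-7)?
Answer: 1444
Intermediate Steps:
H(w) = w + 2*w**2 (H(w) = (w**2 + w**2) + w = 2*w**2 + w = w + 2*w**2)
(-17 + H(4))**2*G(-7) = (-17 + 4*(1 + 2*4))**2*4 = (-17 + 4*(1 + 8))**2*4 = (-17 + 4*9)**2*4 = (-17 + 36)**2*4 = 19**2*4 = 361*4 = 1444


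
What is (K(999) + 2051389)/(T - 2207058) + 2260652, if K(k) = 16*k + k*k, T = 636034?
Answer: 136597518549/60424 ≈ 2.2606e+6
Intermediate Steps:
K(k) = k² + 16*k (K(k) = 16*k + k² = k² + 16*k)
(K(999) + 2051389)/(T - 2207058) + 2260652 = (999*(16 + 999) + 2051389)/(636034 - 2207058) + 2260652 = (999*1015 + 2051389)/(-1571024) + 2260652 = (1013985 + 2051389)*(-1/1571024) + 2260652 = 3065374*(-1/1571024) + 2260652 = -117899/60424 + 2260652 = 136597518549/60424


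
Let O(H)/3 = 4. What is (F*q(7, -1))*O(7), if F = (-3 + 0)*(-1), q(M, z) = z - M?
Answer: -288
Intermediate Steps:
O(H) = 12 (O(H) = 3*4 = 12)
F = 3 (F = -3*(-1) = 3)
(F*q(7, -1))*O(7) = (3*(-1 - 1*7))*12 = (3*(-1 - 7))*12 = (3*(-8))*12 = -24*12 = -288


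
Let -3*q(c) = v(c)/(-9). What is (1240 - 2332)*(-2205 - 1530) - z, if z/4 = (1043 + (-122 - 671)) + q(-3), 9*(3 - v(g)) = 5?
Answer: 990861572/243 ≈ 4.0776e+6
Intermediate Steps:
v(g) = 22/9 (v(g) = 3 - ⅑*5 = 3 - 5/9 = 22/9)
q(c) = 22/243 (q(c) = -22/(27*(-9)) = -22*(-1)/(27*9) = -⅓*(-22/81) = 22/243)
z = 243088/243 (z = 4*((1043 + (-122 - 671)) + 22/243) = 4*((1043 - 793) + 22/243) = 4*(250 + 22/243) = 4*(60772/243) = 243088/243 ≈ 1000.4)
(1240 - 2332)*(-2205 - 1530) - z = (1240 - 2332)*(-2205 - 1530) - 1*243088/243 = -1092*(-3735) - 243088/243 = 4078620 - 243088/243 = 990861572/243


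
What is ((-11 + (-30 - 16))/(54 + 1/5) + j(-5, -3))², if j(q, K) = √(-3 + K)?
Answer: (285 - 271*I*√6)²/73441 ≈ -4.894 - 5.1521*I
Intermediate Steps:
((-11 + (-30 - 16))/(54 + 1/5) + j(-5, -3))² = ((-11 + (-30 - 16))/(54 + 1/5) + √(-3 - 3))² = ((-11 - 46)/(54 + ⅕) + √(-6))² = (-57/271/5 + I*√6)² = (-57*5/271 + I*√6)² = (-285/271 + I*√6)²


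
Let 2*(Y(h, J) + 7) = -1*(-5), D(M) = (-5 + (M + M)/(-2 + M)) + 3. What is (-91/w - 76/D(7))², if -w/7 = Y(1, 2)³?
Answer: 4810670881/531441 ≈ 9052.1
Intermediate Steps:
D(M) = -2 + 2*M/(-2 + M) (D(M) = (-5 + (2*M)/(-2 + M)) + 3 = (-5 + 2*M/(-2 + M)) + 3 = -2 + 2*M/(-2 + M))
Y(h, J) = -9/2 (Y(h, J) = -7 + (-1*(-5))/2 = -7 + (½)*5 = -7 + 5/2 = -9/2)
w = 5103/8 (w = -7*(-9/2)³ = -7*(-729/8) = 5103/8 ≈ 637.88)
(-91/w - 76/D(7))² = (-91/5103/8 - 76/(4/(-2 + 7)))² = (-91*8/5103 - 76/(4/5))² = (-104/729 - 76/(4*(⅕)))² = (-104/729 - 76/⅘)² = (-104/729 - 76*5/4)² = (-104/729 - 95)² = (-69359/729)² = 4810670881/531441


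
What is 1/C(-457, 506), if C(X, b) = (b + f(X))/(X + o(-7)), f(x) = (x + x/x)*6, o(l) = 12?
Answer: 89/446 ≈ 0.19955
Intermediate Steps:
f(x) = 6 + 6*x (f(x) = (x + 1)*6 = (1 + x)*6 = 6 + 6*x)
C(X, b) = (6 + b + 6*X)/(12 + X) (C(X, b) = (b + (6 + 6*X))/(X + 12) = (6 + b + 6*X)/(12 + X))
1/C(-457, 506) = 1/((6 + 506 + 6*(-457))/(12 - 457)) = 1/((6 + 506 - 2742)/(-445)) = 1/(-1/445*(-2230)) = 1/(446/89) = 89/446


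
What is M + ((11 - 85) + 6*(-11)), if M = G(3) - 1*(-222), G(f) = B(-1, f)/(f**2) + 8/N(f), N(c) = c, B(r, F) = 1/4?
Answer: 3049/36 ≈ 84.694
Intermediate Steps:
B(r, F) = 1/4
G(f) = 8/f + 1/(4*f**2) (G(f) = 1/(4*(f**2)) + 8/f = 1/(4*f**2) + 8/f = 8/f + 1/(4*f**2))
M = 8089/36 (M = (1/4)*(1 + 32*3)/3**2 - 1*(-222) = (1/4)*(1/9)*(1 + 96) + 222 = (1/4)*(1/9)*97 + 222 = 97/36 + 222 = 8089/36 ≈ 224.69)
M + ((11 - 85) + 6*(-11)) = 8089/36 + ((11 - 85) + 6*(-11)) = 8089/36 + (-74 - 66) = 8089/36 - 140 = 3049/36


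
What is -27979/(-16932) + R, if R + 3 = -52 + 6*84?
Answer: 7630447/16932 ≈ 450.65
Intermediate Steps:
R = 449 (R = -3 + (-52 + 6*84) = -3 + (-52 + 504) = -3 + 452 = 449)
-27979/(-16932) + R = -27979/(-16932) + 449 = -27979*(-1/16932) + 449 = 27979/16932 + 449 = 7630447/16932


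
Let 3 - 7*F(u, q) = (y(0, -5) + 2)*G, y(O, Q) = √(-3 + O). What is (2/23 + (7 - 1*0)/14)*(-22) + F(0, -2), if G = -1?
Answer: -1964/161 + I*√3/7 ≈ -12.199 + 0.24744*I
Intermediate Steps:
F(u, q) = 5/7 + I*√3/7 (F(u, q) = 3/7 - (√(-3 + 0) + 2)*(-1)/7 = 3/7 - (√(-3) + 2)*(-1)/7 = 3/7 - (I*√3 + 2)*(-1)/7 = 3/7 - (2 + I*√3)*(-1)/7 = 3/7 - (-2 - I*√3)/7 = 3/7 + (2/7 + I*√3/7) = 5/7 + I*√3/7)
(2/23 + (7 - 1*0)/14)*(-22) + F(0, -2) = (2/23 + (7 - 1*0)/14)*(-22) + (5/7 + I*√3/7) = (2*(1/23) + (7 + 0)*(1/14))*(-22) + (5/7 + I*√3/7) = (2/23 + 7*(1/14))*(-22) + (5/7 + I*√3/7) = (2/23 + ½)*(-22) + (5/7 + I*√3/7) = (27/46)*(-22) + (5/7 + I*√3/7) = -297/23 + (5/7 + I*√3/7) = -1964/161 + I*√3/7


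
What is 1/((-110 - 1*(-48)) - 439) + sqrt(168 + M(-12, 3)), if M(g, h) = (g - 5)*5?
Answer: -1/501 + sqrt(83) ≈ 9.1084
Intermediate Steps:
M(g, h) = -25 + 5*g (M(g, h) = (-5 + g)*5 = -25 + 5*g)
1/((-110 - 1*(-48)) - 439) + sqrt(168 + M(-12, 3)) = 1/((-110 - 1*(-48)) - 439) + sqrt(168 + (-25 + 5*(-12))) = 1/((-110 + 48) - 439) + sqrt(168 + (-25 - 60)) = 1/(-62 - 439) + sqrt(168 - 85) = 1/(-501) + sqrt(83) = -1/501 + sqrt(83)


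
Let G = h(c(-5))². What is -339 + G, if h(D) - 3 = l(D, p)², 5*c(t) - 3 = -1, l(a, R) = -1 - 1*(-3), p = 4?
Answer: -290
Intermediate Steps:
l(a, R) = 2 (l(a, R) = -1 + 3 = 2)
c(t) = ⅖ (c(t) = ⅗ + (⅕)*(-1) = ⅗ - ⅕ = ⅖)
h(D) = 7 (h(D) = 3 + 2² = 3 + 4 = 7)
G = 49 (G = 7² = 49)
-339 + G = -339 + 49 = -290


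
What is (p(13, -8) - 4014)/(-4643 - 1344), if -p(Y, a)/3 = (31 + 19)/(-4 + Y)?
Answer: 12092/17961 ≈ 0.67324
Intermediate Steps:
p(Y, a) = -150/(-4 + Y) (p(Y, a) = -3*(31 + 19)/(-4 + Y) = -150/(-4 + Y))
(p(13, -8) - 4014)/(-4643 - 1344) = (-150/(-4 + 13) - 4014)/(-4643 - 1344) = (-150/9 - 4014)/(-5987) = (-150*1/9 - 4014)*(-1/5987) = (-50/3 - 4014)*(-1/5987) = -12092/3*(-1/5987) = 12092/17961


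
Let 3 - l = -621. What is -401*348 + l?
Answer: -138924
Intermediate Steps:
l = 624 (l = 3 - 1*(-621) = 3 + 621 = 624)
-401*348 + l = -401*348 + 624 = -139548 + 624 = -138924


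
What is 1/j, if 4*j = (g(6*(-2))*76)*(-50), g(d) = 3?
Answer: -1/2850 ≈ -0.00035088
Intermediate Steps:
j = -2850 (j = ((3*76)*(-50))/4 = (228*(-50))/4 = (1/4)*(-11400) = -2850)
1/j = 1/(-2850) = -1/2850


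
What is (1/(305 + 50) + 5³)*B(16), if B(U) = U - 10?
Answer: 266256/355 ≈ 750.02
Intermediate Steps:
B(U) = -10 + U
(1/(305 + 50) + 5³)*B(16) = (1/(305 + 50) + 5³)*(-10 + 16) = (1/355 + 125)*6 = (44376/355)*6 = 266256/355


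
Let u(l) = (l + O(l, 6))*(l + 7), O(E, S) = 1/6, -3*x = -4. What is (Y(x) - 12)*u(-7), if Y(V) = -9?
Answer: 0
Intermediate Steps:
x = 4/3 (x = -1/3*(-4) = 4/3 ≈ 1.3333)
O(E, S) = 1/6
u(l) = (7 + l)*(1/6 + l) (u(l) = (l + 1/6)*(l + 7) = (1/6 + l)*(7 + l) = (7 + l)*(1/6 + l))
(Y(x) - 12)*u(-7) = (-9 - 12)*(7/6 + (-7)**2 + (43/6)*(-7)) = -21*(7/6 + 49 - 301/6) = -21*0 = 0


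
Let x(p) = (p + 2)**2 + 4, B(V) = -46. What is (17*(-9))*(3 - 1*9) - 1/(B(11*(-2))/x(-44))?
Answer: 21998/23 ≈ 956.43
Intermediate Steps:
x(p) = 4 + (2 + p)**2 (x(p) = (2 + p)**2 + 4 = 4 + (2 + p)**2)
(17*(-9))*(3 - 1*9) - 1/(B(11*(-2))/x(-44)) = (17*(-9))*(3 - 1*9) - 1/((-46/(4 + (2 - 44)**2))) = -153*(3 - 9) - 1/((-46/(4 + (-42)**2))) = -153*(-6) - 1/((-46/(4 + 1764))) = 918 - 1/((-46/1768)) = 918 - 1/((-46*1/1768)) = 918 - 1/(-23/884) = 918 - 1*(-884/23) = 918 + 884/23 = 21998/23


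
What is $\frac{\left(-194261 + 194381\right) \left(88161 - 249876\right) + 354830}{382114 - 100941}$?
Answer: $- \frac{19050970}{281173} \approx -67.755$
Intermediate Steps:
$\frac{\left(-194261 + 194381\right) \left(88161 - 249876\right) + 354830}{382114 - 100941} = \frac{120 \left(-161715\right) + 354830}{281173} = \left(-19405800 + 354830\right) \frac{1}{281173} = \left(-19050970\right) \frac{1}{281173} = - \frac{19050970}{281173}$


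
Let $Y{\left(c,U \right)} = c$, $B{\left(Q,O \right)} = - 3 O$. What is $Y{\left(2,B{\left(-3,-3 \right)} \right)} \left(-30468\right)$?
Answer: $-60936$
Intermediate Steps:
$Y{\left(2,B{\left(-3,-3 \right)} \right)} \left(-30468\right) = 2 \left(-30468\right) = -60936$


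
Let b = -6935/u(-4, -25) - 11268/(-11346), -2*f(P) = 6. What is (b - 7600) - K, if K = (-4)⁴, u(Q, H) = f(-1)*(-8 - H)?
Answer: -744430633/96441 ≈ -7719.0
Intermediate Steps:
f(P) = -3 (f(P) = -½*6 = -3)
u(Q, H) = 24 + 3*H (u(Q, H) = -3*(-8 - H) = 24 + 3*H)
b = 13209863/96441 (b = -6935/(24 + 3*(-25)) - 11268/(-11346) = -6935/(24 - 75) - 11268*(-1/11346) = -6935/(-51) + 1878/1891 = -6935*(-1/51) + 1878/1891 = 6935/51 + 1878/1891 = 13209863/96441 ≈ 136.97)
K = 256
(b - 7600) - K = (13209863/96441 - 7600) - 1*256 = -719741737/96441 - 256 = -744430633/96441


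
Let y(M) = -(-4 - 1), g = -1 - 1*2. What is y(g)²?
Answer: 25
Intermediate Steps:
g = -3 (g = -1 - 2 = -3)
y(M) = 5 (y(M) = -1*(-5) = 5)
y(g)² = 5² = 25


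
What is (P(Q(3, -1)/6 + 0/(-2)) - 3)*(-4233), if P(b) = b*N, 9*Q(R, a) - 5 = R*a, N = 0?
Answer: 12699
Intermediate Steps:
Q(R, a) = 5/9 + R*a/9 (Q(R, a) = 5/9 + (R*a)/9 = 5/9 + R*a/9)
P(b) = 0 (P(b) = b*0 = 0)
(P(Q(3, -1)/6 + 0/(-2)) - 3)*(-4233) = (0 - 3)*(-4233) = -3*(-4233) = 12699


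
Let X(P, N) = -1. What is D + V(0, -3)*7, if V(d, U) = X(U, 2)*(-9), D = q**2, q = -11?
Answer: 184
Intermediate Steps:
D = 121 (D = (-11)**2 = 121)
V(d, U) = 9 (V(d, U) = -1*(-9) = 9)
D + V(0, -3)*7 = 121 + 9*7 = 121 + 63 = 184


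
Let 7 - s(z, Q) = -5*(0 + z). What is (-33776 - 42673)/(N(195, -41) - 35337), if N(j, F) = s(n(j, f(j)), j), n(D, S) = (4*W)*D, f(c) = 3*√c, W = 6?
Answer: 76449/11930 ≈ 6.4081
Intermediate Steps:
n(D, S) = 24*D (n(D, S) = (4*6)*D = 24*D)
s(z, Q) = 7 + 5*z (s(z, Q) = 7 - (-5)*(0 + z) = 7 - (-5)*z = 7 + 5*z)
N(j, F) = 7 + 120*j (N(j, F) = 7 + 5*(24*j) = 7 + 120*j)
(-33776 - 42673)/(N(195, -41) - 35337) = (-33776 - 42673)/((7 + 120*195) - 35337) = -76449/((7 + 23400) - 35337) = -76449/(23407 - 35337) = -76449/(-11930) = -76449*(-1/11930) = 76449/11930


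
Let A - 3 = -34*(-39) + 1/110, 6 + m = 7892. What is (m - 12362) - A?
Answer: -638551/110 ≈ -5805.0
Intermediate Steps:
m = 7886 (m = -6 + 7892 = 7886)
A = 146191/110 (A = 3 + (-34*(-39) + 1/110) = 3 + (1326 + 1/110) = 3 + 145861/110 = 146191/110 ≈ 1329.0)
(m - 12362) - A = (7886 - 12362) - 1*146191/110 = -4476 - 146191/110 = -638551/110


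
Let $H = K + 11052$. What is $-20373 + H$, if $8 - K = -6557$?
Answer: $-2756$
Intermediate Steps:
$K = 6565$ ($K = 8 - -6557 = 8 + 6557 = 6565$)
$H = 17617$ ($H = 6565 + 11052 = 17617$)
$-20373 + H = -20373 + 17617 = -2756$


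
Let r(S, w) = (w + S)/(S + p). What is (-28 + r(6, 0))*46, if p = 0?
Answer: -1242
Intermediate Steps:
r(S, w) = (S + w)/S (r(S, w) = (w + S)/(S + 0) = (S + w)/S)
(-28 + r(6, 0))*46 = (-28 + (6 + 0)/6)*46 = (-28 + (⅙)*6)*46 = (-28 + 1)*46 = -27*46 = -1242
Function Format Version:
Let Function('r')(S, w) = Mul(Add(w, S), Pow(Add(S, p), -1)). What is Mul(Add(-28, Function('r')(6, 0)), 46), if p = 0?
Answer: -1242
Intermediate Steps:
Function('r')(S, w) = Mul(Pow(S, -1), Add(S, w)) (Function('r')(S, w) = Mul(Add(w, S), Pow(Add(S, 0), -1)) = Mul(Add(S, w), Pow(S, -1)) = Mul(Pow(S, -1), Add(S, w)))
Mul(Add(-28, Function('r')(6, 0)), 46) = Mul(Add(-28, Mul(Pow(6, -1), Add(6, 0))), 46) = Mul(Add(-28, Mul(Rational(1, 6), 6)), 46) = Mul(Add(-28, 1), 46) = Mul(-27, 46) = -1242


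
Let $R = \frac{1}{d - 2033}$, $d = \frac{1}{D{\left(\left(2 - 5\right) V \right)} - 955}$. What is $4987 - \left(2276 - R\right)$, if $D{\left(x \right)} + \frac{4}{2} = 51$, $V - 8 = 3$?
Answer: $\frac{4993387283}{1841899} \approx 2711.0$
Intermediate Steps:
$V = 11$ ($V = 8 + 3 = 11$)
$D{\left(x \right)} = 49$ ($D{\left(x \right)} = -2 + 51 = 49$)
$d = - \frac{1}{906}$ ($d = \frac{1}{49 - 955} = \frac{1}{-906} = - \frac{1}{906} \approx -0.0011038$)
$R = - \frac{906}{1841899}$ ($R = \frac{1}{- \frac{1}{906} - 2033} = \frac{1}{- \frac{1841899}{906}} = - \frac{906}{1841899} \approx -0.00049188$)
$4987 - \left(2276 - R\right) = 4987 - \left(2276 - - \frac{906}{1841899}\right) = 4987 - \left(2276 + \frac{906}{1841899}\right) = 4987 - \frac{4192163030}{1841899} = \frac{4993387283}{1841899}$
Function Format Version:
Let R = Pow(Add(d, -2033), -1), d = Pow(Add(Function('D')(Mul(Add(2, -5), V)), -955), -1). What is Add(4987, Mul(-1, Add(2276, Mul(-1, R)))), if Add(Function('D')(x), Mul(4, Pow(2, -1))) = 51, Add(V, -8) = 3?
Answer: Rational(4993387283, 1841899) ≈ 2711.0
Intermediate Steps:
V = 11 (V = Add(8, 3) = 11)
Function('D')(x) = 49 (Function('D')(x) = Add(-2, 51) = 49)
d = Rational(-1, 906) (d = Pow(Add(49, -955), -1) = Pow(-906, -1) = Rational(-1, 906) ≈ -0.0011038)
R = Rational(-906, 1841899) (R = Pow(Add(Rational(-1, 906), -2033), -1) = Pow(Rational(-1841899, 906), -1) = Rational(-906, 1841899) ≈ -0.00049188)
Add(4987, Mul(-1, Add(2276, Mul(-1, R)))) = Add(4987, Mul(-1, Add(2276, Mul(-1, Rational(-906, 1841899))))) = Add(4987, Mul(-1, Add(2276, Rational(906, 1841899)))) = Add(4987, Mul(-1, Rational(4192163030, 1841899))) = Add(4987, Rational(-4192163030, 1841899)) = Rational(4993387283, 1841899)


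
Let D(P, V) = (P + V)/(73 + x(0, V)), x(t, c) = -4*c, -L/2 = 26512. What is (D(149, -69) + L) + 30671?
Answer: -7801117/349 ≈ -22353.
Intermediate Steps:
L = -53024 (L = -2*26512 = -53024)
D(P, V) = (P + V)/(73 - 4*V)
(D(149, -69) + L) + 30671 = ((-1*149 - 1*(-69))/(-73 + 4*(-69)) - 53024) + 30671 = ((-149 + 69)/(-73 - 276) - 53024) + 30671 = (-80/(-349) - 53024) + 30671 = (-1/349*(-80) - 53024) + 30671 = (80/349 - 53024) + 30671 = -18505296/349 + 30671 = -7801117/349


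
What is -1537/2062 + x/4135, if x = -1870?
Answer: -2042287/1705274 ≈ -1.1976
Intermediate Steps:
-1537/2062 + x/4135 = -1537/2062 - 1870/4135 = -1537*1/2062 - 1870*1/4135 = -1537/2062 - 374/827 = -2042287/1705274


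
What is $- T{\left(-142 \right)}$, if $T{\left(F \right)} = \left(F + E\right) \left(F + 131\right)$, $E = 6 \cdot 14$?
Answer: $-638$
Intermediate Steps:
$E = 84$
$T{\left(F \right)} = \left(84 + F\right) \left(131 + F\right)$ ($T{\left(F \right)} = \left(F + 84\right) \left(F + 131\right) = \left(84 + F\right) \left(131 + F\right)$)
$- T{\left(-142 \right)} = - (11004 + \left(-142\right)^{2} + 215 \left(-142\right)) = - (11004 + 20164 - 30530) = \left(-1\right) 638 = -638$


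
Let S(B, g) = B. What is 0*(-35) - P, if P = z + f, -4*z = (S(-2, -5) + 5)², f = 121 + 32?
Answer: -603/4 ≈ -150.75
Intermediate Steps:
f = 153
z = -9/4 (z = -(-2 + 5)²/4 = -¼*3² = -¼*9 = -9/4 ≈ -2.2500)
P = 603/4 (P = -9/4 + 153 = 603/4 ≈ 150.75)
0*(-35) - P = 0*(-35) - 1*603/4 = 0 - 603/4 = -603/4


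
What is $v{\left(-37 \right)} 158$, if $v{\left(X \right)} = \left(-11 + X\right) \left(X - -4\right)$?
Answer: $250272$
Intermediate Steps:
$v{\left(X \right)} = \left(-11 + X\right) \left(4 + X\right)$ ($v{\left(X \right)} = \left(-11 + X\right) \left(X + 4\right) = \left(-11 + X\right) \left(4 + X\right)$)
$v{\left(-37 \right)} 158 = \left(-44 + \left(-37\right)^{2} - -259\right) 158 = \left(-44 + 1369 + 259\right) 158 = 1584 \cdot 158 = 250272$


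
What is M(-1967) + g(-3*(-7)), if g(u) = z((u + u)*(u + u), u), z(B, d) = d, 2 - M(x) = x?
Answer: 1990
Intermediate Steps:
M(x) = 2 - x
g(u) = u
M(-1967) + g(-3*(-7)) = (2 - 1*(-1967)) - 3*(-7) = (2 + 1967) + 21 = 1969 + 21 = 1990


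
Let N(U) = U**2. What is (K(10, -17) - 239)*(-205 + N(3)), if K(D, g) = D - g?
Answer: 41552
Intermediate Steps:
(K(10, -17) - 239)*(-205 + N(3)) = ((10 - 1*(-17)) - 239)*(-205 + 3**2) = ((10 + 17) - 239)*(-205 + 9) = (27 - 239)*(-196) = -212*(-196) = 41552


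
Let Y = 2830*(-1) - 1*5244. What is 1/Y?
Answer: -1/8074 ≈ -0.00012385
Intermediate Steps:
Y = -8074 (Y = -2830 - 5244 = -8074)
1/Y = 1/(-8074) = -1/8074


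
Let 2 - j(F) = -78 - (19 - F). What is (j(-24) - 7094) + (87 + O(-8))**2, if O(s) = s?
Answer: -730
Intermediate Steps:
j(F) = 99 - F (j(F) = 2 - (-78 - (19 - F)) = 2 - (-78 + (-19 + F)) = 2 - (-97 + F) = 2 + (97 - F) = 99 - F)
(j(-24) - 7094) + (87 + O(-8))**2 = ((99 - 1*(-24)) - 7094) + (87 - 8)**2 = ((99 + 24) - 7094) + 79**2 = (123 - 7094) + 6241 = -6971 + 6241 = -730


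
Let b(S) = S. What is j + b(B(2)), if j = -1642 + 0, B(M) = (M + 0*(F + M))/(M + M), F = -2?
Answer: -3283/2 ≈ -1641.5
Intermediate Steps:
B(M) = ½ (B(M) = (M + 0*(-2 + M))/(M + M) = (M + 0)/((2*M)) = M*(1/(2*M)) = ½)
j = -1642
j + b(B(2)) = -1642 + ½ = -3283/2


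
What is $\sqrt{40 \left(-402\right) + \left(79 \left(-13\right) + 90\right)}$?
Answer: $i \sqrt{17017} \approx 130.45 i$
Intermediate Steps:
$\sqrt{40 \left(-402\right) + \left(79 \left(-13\right) + 90\right)} = \sqrt{-16080 + \left(-1027 + 90\right)} = \sqrt{-16080 - 937} = \sqrt{-17017} = i \sqrt{17017}$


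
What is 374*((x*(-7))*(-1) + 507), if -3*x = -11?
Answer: 597652/3 ≈ 1.9922e+5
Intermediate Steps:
x = 11/3 (x = -⅓*(-11) = 11/3 ≈ 3.6667)
374*((x*(-7))*(-1) + 507) = 374*(((11/3)*(-7))*(-1) + 507) = 374*(-77/3*(-1) + 507) = 374*(77/3 + 507) = 374*(1598/3) = 597652/3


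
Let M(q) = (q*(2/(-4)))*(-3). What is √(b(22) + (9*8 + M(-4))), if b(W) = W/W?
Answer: √67 ≈ 8.1853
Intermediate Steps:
b(W) = 1
M(q) = 3*q/2 (M(q) = (q*(2*(-¼)))*(-3) = (q*(-½))*(-3) = -q/2*(-3) = 3*q/2)
√(b(22) + (9*8 + M(-4))) = √(1 + (9*8 + (3/2)*(-4))) = √(1 + (72 - 6)) = √(1 + 66) = √67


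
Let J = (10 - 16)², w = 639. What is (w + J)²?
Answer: 455625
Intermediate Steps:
J = 36 (J = (-6)² = 36)
(w + J)² = (639 + 36)² = 675² = 455625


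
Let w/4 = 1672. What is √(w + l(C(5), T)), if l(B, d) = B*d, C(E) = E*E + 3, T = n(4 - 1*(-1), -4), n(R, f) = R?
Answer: 2*√1707 ≈ 82.632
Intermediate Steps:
T = 5 (T = 4 - 1*(-1) = 4 + 1 = 5)
w = 6688 (w = 4*1672 = 6688)
C(E) = 3 + E² (C(E) = E² + 3 = 3 + E²)
√(w + l(C(5), T)) = √(6688 + (3 + 5²)*5) = √(6688 + (3 + 25)*5) = √(6688 + 28*5) = √(6688 + 140) = √6828 = 2*√1707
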